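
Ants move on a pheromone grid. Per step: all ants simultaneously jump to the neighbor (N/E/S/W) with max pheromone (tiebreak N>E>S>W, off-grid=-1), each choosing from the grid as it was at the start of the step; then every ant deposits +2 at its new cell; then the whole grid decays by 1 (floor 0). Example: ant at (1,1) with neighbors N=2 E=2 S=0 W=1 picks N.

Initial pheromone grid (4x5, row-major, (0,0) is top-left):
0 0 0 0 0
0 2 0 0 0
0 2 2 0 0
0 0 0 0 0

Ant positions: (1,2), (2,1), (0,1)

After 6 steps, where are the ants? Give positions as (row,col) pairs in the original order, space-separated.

Step 1: ant0:(1,2)->S->(2,2) | ant1:(2,1)->N->(1,1) | ant2:(0,1)->S->(1,1)
  grid max=5 at (1,1)
Step 2: ant0:(2,2)->W->(2,1) | ant1:(1,1)->S->(2,1) | ant2:(1,1)->S->(2,1)
  grid max=6 at (2,1)
Step 3: ant0:(2,1)->N->(1,1) | ant1:(2,1)->N->(1,1) | ant2:(2,1)->N->(1,1)
  grid max=9 at (1,1)
Step 4: ant0:(1,1)->S->(2,1) | ant1:(1,1)->S->(2,1) | ant2:(1,1)->S->(2,1)
  grid max=10 at (2,1)
Step 5: ant0:(2,1)->N->(1,1) | ant1:(2,1)->N->(1,1) | ant2:(2,1)->N->(1,1)
  grid max=13 at (1,1)
Step 6: ant0:(1,1)->S->(2,1) | ant1:(1,1)->S->(2,1) | ant2:(1,1)->S->(2,1)
  grid max=14 at (2,1)

(2,1) (2,1) (2,1)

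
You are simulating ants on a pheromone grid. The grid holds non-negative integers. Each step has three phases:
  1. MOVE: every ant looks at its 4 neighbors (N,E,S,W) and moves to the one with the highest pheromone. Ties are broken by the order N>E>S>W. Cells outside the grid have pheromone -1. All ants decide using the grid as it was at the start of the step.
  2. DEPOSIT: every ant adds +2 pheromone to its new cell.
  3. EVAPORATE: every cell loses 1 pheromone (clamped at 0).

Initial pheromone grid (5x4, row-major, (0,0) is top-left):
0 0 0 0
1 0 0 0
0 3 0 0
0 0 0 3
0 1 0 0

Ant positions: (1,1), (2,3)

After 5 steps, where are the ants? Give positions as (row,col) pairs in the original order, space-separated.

Step 1: ant0:(1,1)->S->(2,1) | ant1:(2,3)->S->(3,3)
  grid max=4 at (2,1)
Step 2: ant0:(2,1)->N->(1,1) | ant1:(3,3)->N->(2,3)
  grid max=3 at (2,1)
Step 3: ant0:(1,1)->S->(2,1) | ant1:(2,3)->S->(3,3)
  grid max=4 at (2,1)
Step 4: ant0:(2,1)->N->(1,1) | ant1:(3,3)->N->(2,3)
  grid max=3 at (2,1)
Step 5: ant0:(1,1)->S->(2,1) | ant1:(2,3)->S->(3,3)
  grid max=4 at (2,1)

(2,1) (3,3)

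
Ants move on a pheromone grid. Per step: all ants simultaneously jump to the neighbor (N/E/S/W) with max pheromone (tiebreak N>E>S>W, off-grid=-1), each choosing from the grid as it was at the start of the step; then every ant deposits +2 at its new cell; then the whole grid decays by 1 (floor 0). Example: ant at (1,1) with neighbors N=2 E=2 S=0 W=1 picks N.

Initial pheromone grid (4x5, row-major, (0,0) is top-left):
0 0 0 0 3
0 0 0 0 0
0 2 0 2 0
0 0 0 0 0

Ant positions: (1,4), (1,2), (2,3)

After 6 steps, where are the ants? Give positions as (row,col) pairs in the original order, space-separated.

Step 1: ant0:(1,4)->N->(0,4) | ant1:(1,2)->N->(0,2) | ant2:(2,3)->N->(1,3)
  grid max=4 at (0,4)
Step 2: ant0:(0,4)->S->(1,4) | ant1:(0,2)->E->(0,3) | ant2:(1,3)->S->(2,3)
  grid max=3 at (0,4)
Step 3: ant0:(1,4)->N->(0,4) | ant1:(0,3)->E->(0,4) | ant2:(2,3)->N->(1,3)
  grid max=6 at (0,4)
Step 4: ant0:(0,4)->S->(1,4) | ant1:(0,4)->S->(1,4) | ant2:(1,3)->S->(2,3)
  grid max=5 at (0,4)
Step 5: ant0:(1,4)->N->(0,4) | ant1:(1,4)->N->(0,4) | ant2:(2,3)->N->(1,3)
  grid max=8 at (0,4)
Step 6: ant0:(0,4)->S->(1,4) | ant1:(0,4)->S->(1,4) | ant2:(1,3)->E->(1,4)
  grid max=7 at (0,4)

(1,4) (1,4) (1,4)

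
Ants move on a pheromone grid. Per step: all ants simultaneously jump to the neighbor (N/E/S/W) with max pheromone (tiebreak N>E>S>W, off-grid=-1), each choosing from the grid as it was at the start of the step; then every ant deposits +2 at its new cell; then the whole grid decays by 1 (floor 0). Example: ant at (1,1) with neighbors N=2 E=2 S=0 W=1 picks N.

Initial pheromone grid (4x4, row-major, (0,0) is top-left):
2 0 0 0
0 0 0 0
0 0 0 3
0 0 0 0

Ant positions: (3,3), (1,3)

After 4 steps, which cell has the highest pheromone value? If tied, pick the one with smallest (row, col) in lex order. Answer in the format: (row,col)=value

Answer: (2,3)=7

Derivation:
Step 1: ant0:(3,3)->N->(2,3) | ant1:(1,3)->S->(2,3)
  grid max=6 at (2,3)
Step 2: ant0:(2,3)->N->(1,3) | ant1:(2,3)->N->(1,3)
  grid max=5 at (2,3)
Step 3: ant0:(1,3)->S->(2,3) | ant1:(1,3)->S->(2,3)
  grid max=8 at (2,3)
Step 4: ant0:(2,3)->N->(1,3) | ant1:(2,3)->N->(1,3)
  grid max=7 at (2,3)
Final grid:
  0 0 0 0
  0 0 0 5
  0 0 0 7
  0 0 0 0
Max pheromone 7 at (2,3)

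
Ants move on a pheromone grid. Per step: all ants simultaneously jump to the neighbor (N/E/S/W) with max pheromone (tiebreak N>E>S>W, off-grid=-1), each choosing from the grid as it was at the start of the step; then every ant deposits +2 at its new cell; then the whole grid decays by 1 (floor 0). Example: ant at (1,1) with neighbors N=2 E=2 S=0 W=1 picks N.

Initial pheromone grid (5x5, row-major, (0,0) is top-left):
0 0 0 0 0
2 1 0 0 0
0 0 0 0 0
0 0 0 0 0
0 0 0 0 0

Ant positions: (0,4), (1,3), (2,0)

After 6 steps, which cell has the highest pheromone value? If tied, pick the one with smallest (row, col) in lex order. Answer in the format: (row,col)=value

Step 1: ant0:(0,4)->S->(1,4) | ant1:(1,3)->N->(0,3) | ant2:(2,0)->N->(1,0)
  grid max=3 at (1,0)
Step 2: ant0:(1,4)->N->(0,4) | ant1:(0,3)->E->(0,4) | ant2:(1,0)->N->(0,0)
  grid max=3 at (0,4)
Step 3: ant0:(0,4)->S->(1,4) | ant1:(0,4)->S->(1,4) | ant2:(0,0)->S->(1,0)
  grid max=3 at (1,0)
Step 4: ant0:(1,4)->N->(0,4) | ant1:(1,4)->N->(0,4) | ant2:(1,0)->N->(0,0)
  grid max=5 at (0,4)
Step 5: ant0:(0,4)->S->(1,4) | ant1:(0,4)->S->(1,4) | ant2:(0,0)->S->(1,0)
  grid max=5 at (1,4)
Step 6: ant0:(1,4)->N->(0,4) | ant1:(1,4)->N->(0,4) | ant2:(1,0)->N->(0,0)
  grid max=7 at (0,4)
Final grid:
  1 0 0 0 7
  2 0 0 0 4
  0 0 0 0 0
  0 0 0 0 0
  0 0 0 0 0
Max pheromone 7 at (0,4)

Answer: (0,4)=7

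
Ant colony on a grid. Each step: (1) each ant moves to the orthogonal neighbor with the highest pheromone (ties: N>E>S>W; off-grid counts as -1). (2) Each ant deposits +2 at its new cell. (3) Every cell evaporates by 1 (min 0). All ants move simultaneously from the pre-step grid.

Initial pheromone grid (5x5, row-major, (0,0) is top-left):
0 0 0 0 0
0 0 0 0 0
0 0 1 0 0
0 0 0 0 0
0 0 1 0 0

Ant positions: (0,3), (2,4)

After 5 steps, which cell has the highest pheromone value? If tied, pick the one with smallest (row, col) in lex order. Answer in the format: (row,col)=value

Answer: (0,4)=5

Derivation:
Step 1: ant0:(0,3)->E->(0,4) | ant1:(2,4)->N->(1,4)
  grid max=1 at (0,4)
Step 2: ant0:(0,4)->S->(1,4) | ant1:(1,4)->N->(0,4)
  grid max=2 at (0,4)
Step 3: ant0:(1,4)->N->(0,4) | ant1:(0,4)->S->(1,4)
  grid max=3 at (0,4)
Step 4: ant0:(0,4)->S->(1,4) | ant1:(1,4)->N->(0,4)
  grid max=4 at (0,4)
Step 5: ant0:(1,4)->N->(0,4) | ant1:(0,4)->S->(1,4)
  grid max=5 at (0,4)
Final grid:
  0 0 0 0 5
  0 0 0 0 5
  0 0 0 0 0
  0 0 0 0 0
  0 0 0 0 0
Max pheromone 5 at (0,4)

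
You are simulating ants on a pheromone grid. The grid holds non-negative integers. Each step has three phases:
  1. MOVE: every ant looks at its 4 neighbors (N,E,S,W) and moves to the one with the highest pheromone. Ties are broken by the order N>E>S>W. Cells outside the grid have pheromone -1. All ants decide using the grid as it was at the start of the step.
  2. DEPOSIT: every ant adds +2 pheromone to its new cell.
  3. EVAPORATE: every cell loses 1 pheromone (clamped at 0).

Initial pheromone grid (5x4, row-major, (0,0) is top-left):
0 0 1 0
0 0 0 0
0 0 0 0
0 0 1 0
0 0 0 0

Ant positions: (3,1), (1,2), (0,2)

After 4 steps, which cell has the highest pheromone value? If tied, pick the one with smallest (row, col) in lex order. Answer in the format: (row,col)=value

Step 1: ant0:(3,1)->E->(3,2) | ant1:(1,2)->N->(0,2) | ant2:(0,2)->E->(0,3)
  grid max=2 at (0,2)
Step 2: ant0:(3,2)->N->(2,2) | ant1:(0,2)->E->(0,3) | ant2:(0,3)->W->(0,2)
  grid max=3 at (0,2)
Step 3: ant0:(2,2)->S->(3,2) | ant1:(0,3)->W->(0,2) | ant2:(0,2)->E->(0,3)
  grid max=4 at (0,2)
Step 4: ant0:(3,2)->N->(2,2) | ant1:(0,2)->E->(0,3) | ant2:(0,3)->W->(0,2)
  grid max=5 at (0,2)
Final grid:
  0 0 5 4
  0 0 0 0
  0 0 1 0
  0 0 1 0
  0 0 0 0
Max pheromone 5 at (0,2)

Answer: (0,2)=5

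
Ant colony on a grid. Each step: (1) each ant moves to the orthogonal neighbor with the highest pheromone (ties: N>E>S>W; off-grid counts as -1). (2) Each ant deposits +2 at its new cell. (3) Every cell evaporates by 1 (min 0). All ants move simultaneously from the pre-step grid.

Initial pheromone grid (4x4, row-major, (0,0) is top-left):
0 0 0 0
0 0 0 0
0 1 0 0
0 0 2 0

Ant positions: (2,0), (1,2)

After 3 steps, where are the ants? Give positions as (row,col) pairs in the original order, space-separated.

Step 1: ant0:(2,0)->E->(2,1) | ant1:(1,2)->N->(0,2)
  grid max=2 at (2,1)
Step 2: ant0:(2,1)->N->(1,1) | ant1:(0,2)->E->(0,3)
  grid max=1 at (0,3)
Step 3: ant0:(1,1)->S->(2,1) | ant1:(0,3)->S->(1,3)
  grid max=2 at (2,1)

(2,1) (1,3)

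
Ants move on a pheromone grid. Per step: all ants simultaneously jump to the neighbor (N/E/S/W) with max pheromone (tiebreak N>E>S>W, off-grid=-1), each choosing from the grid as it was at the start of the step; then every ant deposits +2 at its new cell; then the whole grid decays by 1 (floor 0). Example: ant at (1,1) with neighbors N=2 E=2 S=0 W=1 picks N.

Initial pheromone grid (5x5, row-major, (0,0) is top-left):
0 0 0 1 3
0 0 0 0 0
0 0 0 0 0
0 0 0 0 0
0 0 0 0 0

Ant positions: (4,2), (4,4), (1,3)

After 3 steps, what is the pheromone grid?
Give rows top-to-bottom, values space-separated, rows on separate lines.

After step 1: ants at (3,2),(3,4),(0,3)
  0 0 0 2 2
  0 0 0 0 0
  0 0 0 0 0
  0 0 1 0 1
  0 0 0 0 0
After step 2: ants at (2,2),(2,4),(0,4)
  0 0 0 1 3
  0 0 0 0 0
  0 0 1 0 1
  0 0 0 0 0
  0 0 0 0 0
After step 3: ants at (1,2),(1,4),(0,3)
  0 0 0 2 2
  0 0 1 0 1
  0 0 0 0 0
  0 0 0 0 0
  0 0 0 0 0

0 0 0 2 2
0 0 1 0 1
0 0 0 0 0
0 0 0 0 0
0 0 0 0 0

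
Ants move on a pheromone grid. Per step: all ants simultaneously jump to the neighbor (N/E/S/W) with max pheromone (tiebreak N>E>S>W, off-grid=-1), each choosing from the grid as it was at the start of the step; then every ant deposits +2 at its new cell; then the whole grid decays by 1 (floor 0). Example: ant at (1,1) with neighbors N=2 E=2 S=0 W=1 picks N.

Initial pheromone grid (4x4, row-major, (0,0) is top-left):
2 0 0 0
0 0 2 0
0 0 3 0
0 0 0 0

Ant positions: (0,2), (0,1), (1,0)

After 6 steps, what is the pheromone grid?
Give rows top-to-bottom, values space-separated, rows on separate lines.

After step 1: ants at (1,2),(0,0),(0,0)
  5 0 0 0
  0 0 3 0
  0 0 2 0
  0 0 0 0
After step 2: ants at (2,2),(0,1),(0,1)
  4 3 0 0
  0 0 2 0
  0 0 3 0
  0 0 0 0
After step 3: ants at (1,2),(0,0),(0,0)
  7 2 0 0
  0 0 3 0
  0 0 2 0
  0 0 0 0
After step 4: ants at (2,2),(0,1),(0,1)
  6 5 0 0
  0 0 2 0
  0 0 3 0
  0 0 0 0
After step 5: ants at (1,2),(0,0),(0,0)
  9 4 0 0
  0 0 3 0
  0 0 2 0
  0 0 0 0
After step 6: ants at (2,2),(0,1),(0,1)
  8 7 0 0
  0 0 2 0
  0 0 3 0
  0 0 0 0

8 7 0 0
0 0 2 0
0 0 3 0
0 0 0 0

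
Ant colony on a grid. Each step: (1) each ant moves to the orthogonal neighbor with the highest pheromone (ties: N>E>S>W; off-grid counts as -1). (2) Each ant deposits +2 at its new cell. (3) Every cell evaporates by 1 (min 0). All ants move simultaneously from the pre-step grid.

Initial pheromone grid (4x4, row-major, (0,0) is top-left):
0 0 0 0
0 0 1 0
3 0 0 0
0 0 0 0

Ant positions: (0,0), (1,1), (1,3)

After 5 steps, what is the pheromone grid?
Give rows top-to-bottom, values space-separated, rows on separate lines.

After step 1: ants at (0,1),(1,2),(1,2)
  0 1 0 0
  0 0 4 0
  2 0 0 0
  0 0 0 0
After step 2: ants at (0,2),(0,2),(0,2)
  0 0 5 0
  0 0 3 0
  1 0 0 0
  0 0 0 0
After step 3: ants at (1,2),(1,2),(1,2)
  0 0 4 0
  0 0 8 0
  0 0 0 0
  0 0 0 0
After step 4: ants at (0,2),(0,2),(0,2)
  0 0 9 0
  0 0 7 0
  0 0 0 0
  0 0 0 0
After step 5: ants at (1,2),(1,2),(1,2)
  0 0 8 0
  0 0 12 0
  0 0 0 0
  0 0 0 0

0 0 8 0
0 0 12 0
0 0 0 0
0 0 0 0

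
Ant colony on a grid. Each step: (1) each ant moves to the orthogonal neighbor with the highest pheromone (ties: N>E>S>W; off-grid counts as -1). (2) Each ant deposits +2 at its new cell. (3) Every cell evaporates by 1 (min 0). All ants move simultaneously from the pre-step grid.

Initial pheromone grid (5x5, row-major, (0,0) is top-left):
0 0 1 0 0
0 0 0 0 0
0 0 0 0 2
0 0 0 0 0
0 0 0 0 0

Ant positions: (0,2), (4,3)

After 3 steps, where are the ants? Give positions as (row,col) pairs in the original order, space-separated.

Step 1: ant0:(0,2)->E->(0,3) | ant1:(4,3)->N->(3,3)
  grid max=1 at (0,3)
Step 2: ant0:(0,3)->E->(0,4) | ant1:(3,3)->N->(2,3)
  grid max=1 at (0,4)
Step 3: ant0:(0,4)->S->(1,4) | ant1:(2,3)->N->(1,3)
  grid max=1 at (1,3)

(1,4) (1,3)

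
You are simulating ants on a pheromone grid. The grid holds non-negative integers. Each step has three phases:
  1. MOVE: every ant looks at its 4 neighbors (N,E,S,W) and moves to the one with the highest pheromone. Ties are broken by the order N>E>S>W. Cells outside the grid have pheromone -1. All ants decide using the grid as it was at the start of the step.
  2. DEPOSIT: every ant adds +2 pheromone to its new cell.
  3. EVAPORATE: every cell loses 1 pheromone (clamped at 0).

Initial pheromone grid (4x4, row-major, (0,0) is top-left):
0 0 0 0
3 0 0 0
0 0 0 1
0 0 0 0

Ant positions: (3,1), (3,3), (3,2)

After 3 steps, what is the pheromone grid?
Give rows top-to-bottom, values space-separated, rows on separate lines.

After step 1: ants at (2,1),(2,3),(2,2)
  0 0 0 0
  2 0 0 0
  0 1 1 2
  0 0 0 0
After step 2: ants at (2,2),(2,2),(2,3)
  0 0 0 0
  1 0 0 0
  0 0 4 3
  0 0 0 0
After step 3: ants at (2,3),(2,3),(2,2)
  0 0 0 0
  0 0 0 0
  0 0 5 6
  0 0 0 0

0 0 0 0
0 0 0 0
0 0 5 6
0 0 0 0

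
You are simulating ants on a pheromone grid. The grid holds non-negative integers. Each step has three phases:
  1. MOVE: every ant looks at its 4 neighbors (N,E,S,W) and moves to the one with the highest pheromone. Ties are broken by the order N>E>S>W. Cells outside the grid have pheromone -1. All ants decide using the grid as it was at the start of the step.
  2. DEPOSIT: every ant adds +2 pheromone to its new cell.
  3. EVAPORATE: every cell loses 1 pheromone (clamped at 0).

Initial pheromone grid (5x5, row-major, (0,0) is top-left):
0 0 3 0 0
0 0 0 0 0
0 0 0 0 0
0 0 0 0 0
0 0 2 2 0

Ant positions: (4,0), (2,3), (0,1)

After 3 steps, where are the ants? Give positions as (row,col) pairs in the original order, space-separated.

Step 1: ant0:(4,0)->N->(3,0) | ant1:(2,3)->N->(1,3) | ant2:(0,1)->E->(0,2)
  grid max=4 at (0,2)
Step 2: ant0:(3,0)->N->(2,0) | ant1:(1,3)->N->(0,3) | ant2:(0,2)->E->(0,3)
  grid max=3 at (0,2)
Step 3: ant0:(2,0)->N->(1,0) | ant1:(0,3)->W->(0,2) | ant2:(0,3)->W->(0,2)
  grid max=6 at (0,2)

(1,0) (0,2) (0,2)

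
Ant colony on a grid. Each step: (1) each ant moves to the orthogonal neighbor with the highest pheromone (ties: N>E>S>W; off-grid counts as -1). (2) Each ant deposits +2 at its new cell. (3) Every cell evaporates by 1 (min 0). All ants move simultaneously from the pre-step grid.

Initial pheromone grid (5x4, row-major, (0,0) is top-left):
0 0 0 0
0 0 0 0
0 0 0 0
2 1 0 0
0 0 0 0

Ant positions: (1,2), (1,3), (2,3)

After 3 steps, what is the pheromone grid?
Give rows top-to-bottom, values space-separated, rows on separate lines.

After step 1: ants at (0,2),(0,3),(1,3)
  0 0 1 1
  0 0 0 1
  0 0 0 0
  1 0 0 0
  0 0 0 0
After step 2: ants at (0,3),(1,3),(0,3)
  0 0 0 4
  0 0 0 2
  0 0 0 0
  0 0 0 0
  0 0 0 0
After step 3: ants at (1,3),(0,3),(1,3)
  0 0 0 5
  0 0 0 5
  0 0 0 0
  0 0 0 0
  0 0 0 0

0 0 0 5
0 0 0 5
0 0 0 0
0 0 0 0
0 0 0 0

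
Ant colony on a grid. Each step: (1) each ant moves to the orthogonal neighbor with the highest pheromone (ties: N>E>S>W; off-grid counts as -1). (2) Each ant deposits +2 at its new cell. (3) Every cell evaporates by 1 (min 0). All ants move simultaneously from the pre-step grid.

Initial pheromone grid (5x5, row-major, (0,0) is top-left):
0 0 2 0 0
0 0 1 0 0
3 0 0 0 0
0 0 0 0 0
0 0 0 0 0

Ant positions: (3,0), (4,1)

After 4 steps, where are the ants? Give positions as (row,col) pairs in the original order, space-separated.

Step 1: ant0:(3,0)->N->(2,0) | ant1:(4,1)->N->(3,1)
  grid max=4 at (2,0)
Step 2: ant0:(2,0)->N->(1,0) | ant1:(3,1)->N->(2,1)
  grid max=3 at (2,0)
Step 3: ant0:(1,0)->S->(2,0) | ant1:(2,1)->W->(2,0)
  grid max=6 at (2,0)
Step 4: ant0:(2,0)->N->(1,0) | ant1:(2,0)->N->(1,0)
  grid max=5 at (2,0)

(1,0) (1,0)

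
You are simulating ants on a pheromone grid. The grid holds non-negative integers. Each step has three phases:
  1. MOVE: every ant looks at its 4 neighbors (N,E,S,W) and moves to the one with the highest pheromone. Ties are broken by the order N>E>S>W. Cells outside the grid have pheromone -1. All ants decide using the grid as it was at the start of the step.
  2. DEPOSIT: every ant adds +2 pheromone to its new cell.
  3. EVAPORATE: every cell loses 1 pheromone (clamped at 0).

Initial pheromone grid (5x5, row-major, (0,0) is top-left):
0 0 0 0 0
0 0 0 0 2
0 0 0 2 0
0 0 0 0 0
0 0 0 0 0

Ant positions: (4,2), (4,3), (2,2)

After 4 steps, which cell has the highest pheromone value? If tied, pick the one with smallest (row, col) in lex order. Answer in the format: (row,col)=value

Step 1: ant0:(4,2)->N->(3,2) | ant1:(4,3)->N->(3,3) | ant2:(2,2)->E->(2,3)
  grid max=3 at (2,3)
Step 2: ant0:(3,2)->E->(3,3) | ant1:(3,3)->N->(2,3) | ant2:(2,3)->S->(3,3)
  grid max=4 at (2,3)
Step 3: ant0:(3,3)->N->(2,3) | ant1:(2,3)->S->(3,3) | ant2:(3,3)->N->(2,3)
  grid max=7 at (2,3)
Step 4: ant0:(2,3)->S->(3,3) | ant1:(3,3)->N->(2,3) | ant2:(2,3)->S->(3,3)
  grid max=8 at (2,3)
Final grid:
  0 0 0 0 0
  0 0 0 0 0
  0 0 0 8 0
  0 0 0 8 0
  0 0 0 0 0
Max pheromone 8 at (2,3)

Answer: (2,3)=8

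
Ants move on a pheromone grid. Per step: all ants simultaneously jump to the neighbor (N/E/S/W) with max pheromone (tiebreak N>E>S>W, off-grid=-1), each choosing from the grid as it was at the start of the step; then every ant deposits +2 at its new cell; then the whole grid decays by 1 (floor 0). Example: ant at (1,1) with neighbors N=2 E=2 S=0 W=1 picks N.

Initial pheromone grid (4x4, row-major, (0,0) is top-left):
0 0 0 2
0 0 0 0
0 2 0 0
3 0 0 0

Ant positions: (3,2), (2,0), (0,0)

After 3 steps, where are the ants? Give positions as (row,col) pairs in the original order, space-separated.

Step 1: ant0:(3,2)->N->(2,2) | ant1:(2,0)->S->(3,0) | ant2:(0,0)->E->(0,1)
  grid max=4 at (3,0)
Step 2: ant0:(2,2)->W->(2,1) | ant1:(3,0)->N->(2,0) | ant2:(0,1)->E->(0,2)
  grid max=3 at (3,0)
Step 3: ant0:(2,1)->W->(2,0) | ant1:(2,0)->S->(3,0) | ant2:(0,2)->E->(0,3)
  grid max=4 at (3,0)

(2,0) (3,0) (0,3)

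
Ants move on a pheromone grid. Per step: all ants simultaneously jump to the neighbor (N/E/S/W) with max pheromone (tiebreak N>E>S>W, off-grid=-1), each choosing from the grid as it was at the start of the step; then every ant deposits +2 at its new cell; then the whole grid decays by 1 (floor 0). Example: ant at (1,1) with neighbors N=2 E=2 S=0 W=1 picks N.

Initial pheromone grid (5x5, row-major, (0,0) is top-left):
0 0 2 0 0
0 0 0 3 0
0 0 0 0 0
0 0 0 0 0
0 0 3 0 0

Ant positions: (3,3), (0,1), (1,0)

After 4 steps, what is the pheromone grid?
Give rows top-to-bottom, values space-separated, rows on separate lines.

After step 1: ants at (2,3),(0,2),(0,0)
  1 0 3 0 0
  0 0 0 2 0
  0 0 0 1 0
  0 0 0 0 0
  0 0 2 0 0
After step 2: ants at (1,3),(0,3),(0,1)
  0 1 2 1 0
  0 0 0 3 0
  0 0 0 0 0
  0 0 0 0 0
  0 0 1 0 0
After step 3: ants at (0,3),(1,3),(0,2)
  0 0 3 2 0
  0 0 0 4 0
  0 0 0 0 0
  0 0 0 0 0
  0 0 0 0 0
After step 4: ants at (1,3),(0,3),(0,3)
  0 0 2 5 0
  0 0 0 5 0
  0 0 0 0 0
  0 0 0 0 0
  0 0 0 0 0

0 0 2 5 0
0 0 0 5 0
0 0 0 0 0
0 0 0 0 0
0 0 0 0 0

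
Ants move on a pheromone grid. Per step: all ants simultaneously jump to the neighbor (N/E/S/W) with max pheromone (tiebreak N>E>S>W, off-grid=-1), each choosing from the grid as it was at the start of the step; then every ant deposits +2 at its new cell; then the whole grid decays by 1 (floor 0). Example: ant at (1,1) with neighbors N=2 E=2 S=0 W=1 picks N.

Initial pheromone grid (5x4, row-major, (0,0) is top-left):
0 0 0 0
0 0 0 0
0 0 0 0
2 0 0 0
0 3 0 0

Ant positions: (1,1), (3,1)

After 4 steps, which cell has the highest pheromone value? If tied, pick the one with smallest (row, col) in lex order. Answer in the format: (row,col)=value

Answer: (4,1)=3

Derivation:
Step 1: ant0:(1,1)->N->(0,1) | ant1:(3,1)->S->(4,1)
  grid max=4 at (4,1)
Step 2: ant0:(0,1)->E->(0,2) | ant1:(4,1)->N->(3,1)
  grid max=3 at (4,1)
Step 3: ant0:(0,2)->E->(0,3) | ant1:(3,1)->S->(4,1)
  grid max=4 at (4,1)
Step 4: ant0:(0,3)->S->(1,3) | ant1:(4,1)->N->(3,1)
  grid max=3 at (4,1)
Final grid:
  0 0 0 0
  0 0 0 1
  0 0 0 0
  0 1 0 0
  0 3 0 0
Max pheromone 3 at (4,1)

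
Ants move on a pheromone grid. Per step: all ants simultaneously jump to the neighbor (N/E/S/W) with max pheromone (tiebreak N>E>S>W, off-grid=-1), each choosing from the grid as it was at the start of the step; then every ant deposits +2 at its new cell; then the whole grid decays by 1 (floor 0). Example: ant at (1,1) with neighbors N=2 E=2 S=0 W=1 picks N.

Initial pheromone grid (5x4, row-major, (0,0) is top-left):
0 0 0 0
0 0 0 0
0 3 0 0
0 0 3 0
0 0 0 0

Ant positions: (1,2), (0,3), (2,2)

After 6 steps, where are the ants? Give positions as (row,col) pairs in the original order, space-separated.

Step 1: ant0:(1,2)->N->(0,2) | ant1:(0,3)->S->(1,3) | ant2:(2,2)->S->(3,2)
  grid max=4 at (3,2)
Step 2: ant0:(0,2)->E->(0,3) | ant1:(1,3)->N->(0,3) | ant2:(3,2)->N->(2,2)
  grid max=3 at (0,3)
Step 3: ant0:(0,3)->S->(1,3) | ant1:(0,3)->S->(1,3) | ant2:(2,2)->S->(3,2)
  grid max=4 at (3,2)
Step 4: ant0:(1,3)->N->(0,3) | ant1:(1,3)->N->(0,3) | ant2:(3,2)->N->(2,2)
  grid max=5 at (0,3)
Step 5: ant0:(0,3)->S->(1,3) | ant1:(0,3)->S->(1,3) | ant2:(2,2)->S->(3,2)
  grid max=5 at (1,3)
Step 6: ant0:(1,3)->N->(0,3) | ant1:(1,3)->N->(0,3) | ant2:(3,2)->N->(2,2)
  grid max=7 at (0,3)

(0,3) (0,3) (2,2)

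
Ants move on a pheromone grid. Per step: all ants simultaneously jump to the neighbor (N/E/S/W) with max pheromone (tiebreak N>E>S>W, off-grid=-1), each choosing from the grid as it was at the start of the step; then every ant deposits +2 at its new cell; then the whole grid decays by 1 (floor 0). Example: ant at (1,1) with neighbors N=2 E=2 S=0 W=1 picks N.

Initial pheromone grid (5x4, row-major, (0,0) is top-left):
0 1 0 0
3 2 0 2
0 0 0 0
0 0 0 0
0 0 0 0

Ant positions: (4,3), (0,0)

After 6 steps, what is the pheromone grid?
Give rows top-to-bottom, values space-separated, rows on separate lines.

After step 1: ants at (3,3),(1,0)
  0 0 0 0
  4 1 0 1
  0 0 0 0
  0 0 0 1
  0 0 0 0
After step 2: ants at (2,3),(1,1)
  0 0 0 0
  3 2 0 0
  0 0 0 1
  0 0 0 0
  0 0 0 0
After step 3: ants at (1,3),(1,0)
  0 0 0 0
  4 1 0 1
  0 0 0 0
  0 0 0 0
  0 0 0 0
After step 4: ants at (0,3),(1,1)
  0 0 0 1
  3 2 0 0
  0 0 0 0
  0 0 0 0
  0 0 0 0
After step 5: ants at (1,3),(1,0)
  0 0 0 0
  4 1 0 1
  0 0 0 0
  0 0 0 0
  0 0 0 0
After step 6: ants at (0,3),(1,1)
  0 0 0 1
  3 2 0 0
  0 0 0 0
  0 0 0 0
  0 0 0 0

0 0 0 1
3 2 0 0
0 0 0 0
0 0 0 0
0 0 0 0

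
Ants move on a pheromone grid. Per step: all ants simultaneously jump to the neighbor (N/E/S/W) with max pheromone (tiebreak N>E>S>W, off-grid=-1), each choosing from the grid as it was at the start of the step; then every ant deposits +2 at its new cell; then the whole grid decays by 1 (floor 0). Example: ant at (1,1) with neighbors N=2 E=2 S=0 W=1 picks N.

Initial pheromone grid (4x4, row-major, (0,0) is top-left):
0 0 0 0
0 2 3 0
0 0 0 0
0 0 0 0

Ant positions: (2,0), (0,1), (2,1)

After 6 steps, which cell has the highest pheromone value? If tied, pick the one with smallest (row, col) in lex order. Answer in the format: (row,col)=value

Answer: (1,1)=14

Derivation:
Step 1: ant0:(2,0)->N->(1,0) | ant1:(0,1)->S->(1,1) | ant2:(2,1)->N->(1,1)
  grid max=5 at (1,1)
Step 2: ant0:(1,0)->E->(1,1) | ant1:(1,1)->E->(1,2) | ant2:(1,1)->E->(1,2)
  grid max=6 at (1,1)
Step 3: ant0:(1,1)->E->(1,2) | ant1:(1,2)->W->(1,1) | ant2:(1,2)->W->(1,1)
  grid max=9 at (1,1)
Step 4: ant0:(1,2)->W->(1,1) | ant1:(1,1)->E->(1,2) | ant2:(1,1)->E->(1,2)
  grid max=10 at (1,1)
Step 5: ant0:(1,1)->E->(1,2) | ant1:(1,2)->W->(1,1) | ant2:(1,2)->W->(1,1)
  grid max=13 at (1,1)
Step 6: ant0:(1,2)->W->(1,1) | ant1:(1,1)->E->(1,2) | ant2:(1,1)->E->(1,2)
  grid max=14 at (1,1)
Final grid:
  0 0 0 0
  0 14 13 0
  0 0 0 0
  0 0 0 0
Max pheromone 14 at (1,1)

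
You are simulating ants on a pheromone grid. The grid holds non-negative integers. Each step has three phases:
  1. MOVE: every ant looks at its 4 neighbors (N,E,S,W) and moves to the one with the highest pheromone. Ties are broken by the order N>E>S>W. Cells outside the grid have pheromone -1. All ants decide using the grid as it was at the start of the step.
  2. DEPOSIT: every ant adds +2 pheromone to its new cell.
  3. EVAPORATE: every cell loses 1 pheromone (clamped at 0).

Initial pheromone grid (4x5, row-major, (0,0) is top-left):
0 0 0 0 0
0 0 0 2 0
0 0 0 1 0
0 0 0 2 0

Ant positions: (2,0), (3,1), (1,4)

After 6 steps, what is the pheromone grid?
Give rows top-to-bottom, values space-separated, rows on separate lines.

After step 1: ants at (1,0),(2,1),(1,3)
  0 0 0 0 0
  1 0 0 3 0
  0 1 0 0 0
  0 0 0 1 0
After step 2: ants at (0,0),(1,1),(0,3)
  1 0 0 1 0
  0 1 0 2 0
  0 0 0 0 0
  0 0 0 0 0
After step 3: ants at (0,1),(0,1),(1,3)
  0 3 0 0 0
  0 0 0 3 0
  0 0 0 0 0
  0 0 0 0 0
After step 4: ants at (0,2),(0,2),(0,3)
  0 2 3 1 0
  0 0 0 2 0
  0 0 0 0 0
  0 0 0 0 0
After step 5: ants at (0,1),(0,1),(0,2)
  0 5 4 0 0
  0 0 0 1 0
  0 0 0 0 0
  0 0 0 0 0
After step 6: ants at (0,2),(0,2),(0,1)
  0 6 7 0 0
  0 0 0 0 0
  0 0 0 0 0
  0 0 0 0 0

0 6 7 0 0
0 0 0 0 0
0 0 0 0 0
0 0 0 0 0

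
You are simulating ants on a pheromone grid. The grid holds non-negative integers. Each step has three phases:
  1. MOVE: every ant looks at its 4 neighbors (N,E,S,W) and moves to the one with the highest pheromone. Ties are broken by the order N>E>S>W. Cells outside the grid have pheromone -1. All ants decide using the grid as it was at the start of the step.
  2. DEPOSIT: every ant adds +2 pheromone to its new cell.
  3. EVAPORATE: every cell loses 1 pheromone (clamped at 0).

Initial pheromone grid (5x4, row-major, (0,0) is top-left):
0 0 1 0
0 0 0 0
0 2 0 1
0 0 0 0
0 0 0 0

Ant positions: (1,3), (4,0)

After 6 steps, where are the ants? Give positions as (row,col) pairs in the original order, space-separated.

Step 1: ant0:(1,3)->S->(2,3) | ant1:(4,0)->N->(3,0)
  grid max=2 at (2,3)
Step 2: ant0:(2,3)->N->(1,3) | ant1:(3,0)->N->(2,0)
  grid max=1 at (1,3)
Step 3: ant0:(1,3)->S->(2,3) | ant1:(2,0)->N->(1,0)
  grid max=2 at (2,3)
Step 4: ant0:(2,3)->N->(1,3) | ant1:(1,0)->N->(0,0)
  grid max=1 at (0,0)
Step 5: ant0:(1,3)->S->(2,3) | ant1:(0,0)->E->(0,1)
  grid max=2 at (2,3)
Step 6: ant0:(2,3)->N->(1,3) | ant1:(0,1)->E->(0,2)
  grid max=1 at (0,2)

(1,3) (0,2)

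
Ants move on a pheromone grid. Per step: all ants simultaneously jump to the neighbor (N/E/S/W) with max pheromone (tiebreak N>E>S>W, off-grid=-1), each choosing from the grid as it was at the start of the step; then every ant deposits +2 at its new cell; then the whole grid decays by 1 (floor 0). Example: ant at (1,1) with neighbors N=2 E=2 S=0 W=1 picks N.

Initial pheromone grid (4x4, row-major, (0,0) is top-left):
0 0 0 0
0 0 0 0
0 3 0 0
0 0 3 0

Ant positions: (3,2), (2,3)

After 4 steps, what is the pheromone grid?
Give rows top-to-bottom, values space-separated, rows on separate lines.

After step 1: ants at (2,2),(1,3)
  0 0 0 0
  0 0 0 1
  0 2 1 0
  0 0 2 0
After step 2: ants at (3,2),(0,3)
  0 0 0 1
  0 0 0 0
  0 1 0 0
  0 0 3 0
After step 3: ants at (2,2),(1,3)
  0 0 0 0
  0 0 0 1
  0 0 1 0
  0 0 2 0
After step 4: ants at (3,2),(0,3)
  0 0 0 1
  0 0 0 0
  0 0 0 0
  0 0 3 0

0 0 0 1
0 0 0 0
0 0 0 0
0 0 3 0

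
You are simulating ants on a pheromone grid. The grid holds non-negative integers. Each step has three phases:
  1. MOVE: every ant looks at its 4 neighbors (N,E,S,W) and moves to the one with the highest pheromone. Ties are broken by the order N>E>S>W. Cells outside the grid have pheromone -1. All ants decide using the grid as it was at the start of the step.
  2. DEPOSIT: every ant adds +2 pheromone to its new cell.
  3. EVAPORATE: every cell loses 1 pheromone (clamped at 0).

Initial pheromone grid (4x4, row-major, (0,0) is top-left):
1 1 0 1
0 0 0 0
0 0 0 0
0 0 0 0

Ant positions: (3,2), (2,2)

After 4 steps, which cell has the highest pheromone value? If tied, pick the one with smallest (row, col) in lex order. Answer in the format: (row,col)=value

Answer: (1,2)=4

Derivation:
Step 1: ant0:(3,2)->N->(2,2) | ant1:(2,2)->N->(1,2)
  grid max=1 at (1,2)
Step 2: ant0:(2,2)->N->(1,2) | ant1:(1,2)->S->(2,2)
  grid max=2 at (1,2)
Step 3: ant0:(1,2)->S->(2,2) | ant1:(2,2)->N->(1,2)
  grid max=3 at (1,2)
Step 4: ant0:(2,2)->N->(1,2) | ant1:(1,2)->S->(2,2)
  grid max=4 at (1,2)
Final grid:
  0 0 0 0
  0 0 4 0
  0 0 4 0
  0 0 0 0
Max pheromone 4 at (1,2)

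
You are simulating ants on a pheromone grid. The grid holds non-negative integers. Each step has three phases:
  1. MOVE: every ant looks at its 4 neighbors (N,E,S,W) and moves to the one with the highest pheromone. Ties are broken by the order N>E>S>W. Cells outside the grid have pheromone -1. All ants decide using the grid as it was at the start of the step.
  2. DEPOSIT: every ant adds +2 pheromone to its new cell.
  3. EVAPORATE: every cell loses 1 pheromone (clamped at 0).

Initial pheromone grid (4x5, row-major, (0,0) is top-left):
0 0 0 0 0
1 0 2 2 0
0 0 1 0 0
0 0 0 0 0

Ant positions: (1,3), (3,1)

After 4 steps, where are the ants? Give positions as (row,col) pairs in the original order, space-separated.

Step 1: ant0:(1,3)->W->(1,2) | ant1:(3,1)->N->(2,1)
  grid max=3 at (1,2)
Step 2: ant0:(1,2)->E->(1,3) | ant1:(2,1)->N->(1,1)
  grid max=2 at (1,2)
Step 3: ant0:(1,3)->W->(1,2) | ant1:(1,1)->E->(1,2)
  grid max=5 at (1,2)
Step 4: ant0:(1,2)->E->(1,3) | ant1:(1,2)->E->(1,3)
  grid max=4 at (1,2)

(1,3) (1,3)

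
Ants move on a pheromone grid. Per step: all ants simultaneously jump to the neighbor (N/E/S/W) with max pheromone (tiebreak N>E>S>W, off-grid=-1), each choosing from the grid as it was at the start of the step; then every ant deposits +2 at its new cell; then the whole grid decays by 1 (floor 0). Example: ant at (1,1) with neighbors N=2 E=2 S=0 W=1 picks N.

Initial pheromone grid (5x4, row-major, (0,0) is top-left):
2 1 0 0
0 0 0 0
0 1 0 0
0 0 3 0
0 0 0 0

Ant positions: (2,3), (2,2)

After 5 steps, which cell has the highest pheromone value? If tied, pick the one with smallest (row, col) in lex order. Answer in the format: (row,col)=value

Answer: (3,2)=4

Derivation:
Step 1: ant0:(2,3)->N->(1,3) | ant1:(2,2)->S->(3,2)
  grid max=4 at (3,2)
Step 2: ant0:(1,3)->N->(0,3) | ant1:(3,2)->N->(2,2)
  grid max=3 at (3,2)
Step 3: ant0:(0,3)->S->(1,3) | ant1:(2,2)->S->(3,2)
  grid max=4 at (3,2)
Step 4: ant0:(1,3)->N->(0,3) | ant1:(3,2)->N->(2,2)
  grid max=3 at (3,2)
Step 5: ant0:(0,3)->S->(1,3) | ant1:(2,2)->S->(3,2)
  grid max=4 at (3,2)
Final grid:
  0 0 0 0
  0 0 0 1
  0 0 0 0
  0 0 4 0
  0 0 0 0
Max pheromone 4 at (3,2)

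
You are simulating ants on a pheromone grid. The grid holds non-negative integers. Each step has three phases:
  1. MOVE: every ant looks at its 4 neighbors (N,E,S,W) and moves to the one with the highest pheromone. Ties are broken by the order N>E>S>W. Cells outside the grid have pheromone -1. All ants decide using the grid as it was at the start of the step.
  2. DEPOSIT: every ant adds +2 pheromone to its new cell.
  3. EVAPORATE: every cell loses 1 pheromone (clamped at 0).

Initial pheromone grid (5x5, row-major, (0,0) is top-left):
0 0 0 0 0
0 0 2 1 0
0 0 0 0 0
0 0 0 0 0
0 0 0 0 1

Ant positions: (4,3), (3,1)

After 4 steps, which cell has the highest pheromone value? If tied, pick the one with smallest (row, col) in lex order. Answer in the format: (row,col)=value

Answer: (0,2)=1

Derivation:
Step 1: ant0:(4,3)->E->(4,4) | ant1:(3,1)->N->(2,1)
  grid max=2 at (4,4)
Step 2: ant0:(4,4)->N->(3,4) | ant1:(2,1)->N->(1,1)
  grid max=1 at (1,1)
Step 3: ant0:(3,4)->S->(4,4) | ant1:(1,1)->N->(0,1)
  grid max=2 at (4,4)
Step 4: ant0:(4,4)->N->(3,4) | ant1:(0,1)->E->(0,2)
  grid max=1 at (0,2)
Final grid:
  0 0 1 0 0
  0 0 0 0 0
  0 0 0 0 0
  0 0 0 0 1
  0 0 0 0 1
Max pheromone 1 at (0,2)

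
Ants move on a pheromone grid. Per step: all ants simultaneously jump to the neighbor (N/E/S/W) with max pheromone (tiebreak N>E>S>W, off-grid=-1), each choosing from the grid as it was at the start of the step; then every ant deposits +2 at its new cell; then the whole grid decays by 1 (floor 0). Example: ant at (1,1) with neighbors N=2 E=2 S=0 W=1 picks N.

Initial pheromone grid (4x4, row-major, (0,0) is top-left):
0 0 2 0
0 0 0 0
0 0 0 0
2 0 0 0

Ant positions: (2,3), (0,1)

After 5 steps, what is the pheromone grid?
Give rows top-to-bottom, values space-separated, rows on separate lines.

After step 1: ants at (1,3),(0,2)
  0 0 3 0
  0 0 0 1
  0 0 0 0
  1 0 0 0
After step 2: ants at (0,3),(0,3)
  0 0 2 3
  0 0 0 0
  0 0 0 0
  0 0 0 0
After step 3: ants at (0,2),(0,2)
  0 0 5 2
  0 0 0 0
  0 0 0 0
  0 0 0 0
After step 4: ants at (0,3),(0,3)
  0 0 4 5
  0 0 0 0
  0 0 0 0
  0 0 0 0
After step 5: ants at (0,2),(0,2)
  0 0 7 4
  0 0 0 0
  0 0 0 0
  0 0 0 0

0 0 7 4
0 0 0 0
0 0 0 0
0 0 0 0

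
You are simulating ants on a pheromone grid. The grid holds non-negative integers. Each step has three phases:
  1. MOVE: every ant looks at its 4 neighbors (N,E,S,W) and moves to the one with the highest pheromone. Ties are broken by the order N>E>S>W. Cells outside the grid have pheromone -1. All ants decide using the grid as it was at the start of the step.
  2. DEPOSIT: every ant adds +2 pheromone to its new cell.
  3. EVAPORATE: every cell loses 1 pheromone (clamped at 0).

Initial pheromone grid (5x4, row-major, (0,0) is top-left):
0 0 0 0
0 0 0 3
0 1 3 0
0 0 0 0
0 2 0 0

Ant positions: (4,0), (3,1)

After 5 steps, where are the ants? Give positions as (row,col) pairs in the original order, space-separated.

Step 1: ant0:(4,0)->E->(4,1) | ant1:(3,1)->S->(4,1)
  grid max=5 at (4,1)
Step 2: ant0:(4,1)->N->(3,1) | ant1:(4,1)->N->(3,1)
  grid max=4 at (4,1)
Step 3: ant0:(3,1)->S->(4,1) | ant1:(3,1)->S->(4,1)
  grid max=7 at (4,1)
Step 4: ant0:(4,1)->N->(3,1) | ant1:(4,1)->N->(3,1)
  grid max=6 at (4,1)
Step 5: ant0:(3,1)->S->(4,1) | ant1:(3,1)->S->(4,1)
  grid max=9 at (4,1)

(4,1) (4,1)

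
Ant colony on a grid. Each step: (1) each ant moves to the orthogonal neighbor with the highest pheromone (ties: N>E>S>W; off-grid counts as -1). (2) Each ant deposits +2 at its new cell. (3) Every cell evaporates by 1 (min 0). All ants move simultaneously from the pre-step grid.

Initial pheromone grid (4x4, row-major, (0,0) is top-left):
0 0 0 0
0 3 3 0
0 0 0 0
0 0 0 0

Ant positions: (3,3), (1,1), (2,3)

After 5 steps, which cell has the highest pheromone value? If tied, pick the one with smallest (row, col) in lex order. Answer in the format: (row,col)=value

Step 1: ant0:(3,3)->N->(2,3) | ant1:(1,1)->E->(1,2) | ant2:(2,3)->N->(1,3)
  grid max=4 at (1,2)
Step 2: ant0:(2,3)->N->(1,3) | ant1:(1,2)->W->(1,1) | ant2:(1,3)->W->(1,2)
  grid max=5 at (1,2)
Step 3: ant0:(1,3)->W->(1,2) | ant1:(1,1)->E->(1,2) | ant2:(1,2)->W->(1,1)
  grid max=8 at (1,2)
Step 4: ant0:(1,2)->W->(1,1) | ant1:(1,2)->W->(1,1) | ant2:(1,1)->E->(1,2)
  grid max=9 at (1,2)
Step 5: ant0:(1,1)->E->(1,2) | ant1:(1,1)->E->(1,2) | ant2:(1,2)->W->(1,1)
  grid max=12 at (1,2)
Final grid:
  0 0 0 0
  0 8 12 0
  0 0 0 0
  0 0 0 0
Max pheromone 12 at (1,2)

Answer: (1,2)=12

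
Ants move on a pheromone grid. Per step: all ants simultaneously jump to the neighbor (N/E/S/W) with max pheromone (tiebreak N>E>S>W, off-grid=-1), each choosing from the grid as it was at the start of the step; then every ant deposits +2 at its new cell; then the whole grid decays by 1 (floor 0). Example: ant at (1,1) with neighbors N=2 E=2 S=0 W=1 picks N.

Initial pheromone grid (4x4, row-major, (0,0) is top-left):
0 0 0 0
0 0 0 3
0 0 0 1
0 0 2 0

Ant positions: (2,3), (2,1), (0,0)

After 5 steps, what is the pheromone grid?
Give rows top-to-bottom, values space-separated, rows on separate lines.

After step 1: ants at (1,3),(1,1),(0,1)
  0 1 0 0
  0 1 0 4
  0 0 0 0
  0 0 1 0
After step 2: ants at (0,3),(0,1),(1,1)
  0 2 0 1
  0 2 0 3
  0 0 0 0
  0 0 0 0
After step 3: ants at (1,3),(1,1),(0,1)
  0 3 0 0
  0 3 0 4
  0 0 0 0
  0 0 0 0
After step 4: ants at (0,3),(0,1),(1,1)
  0 4 0 1
  0 4 0 3
  0 0 0 0
  0 0 0 0
After step 5: ants at (1,3),(1,1),(0,1)
  0 5 0 0
  0 5 0 4
  0 0 0 0
  0 0 0 0

0 5 0 0
0 5 0 4
0 0 0 0
0 0 0 0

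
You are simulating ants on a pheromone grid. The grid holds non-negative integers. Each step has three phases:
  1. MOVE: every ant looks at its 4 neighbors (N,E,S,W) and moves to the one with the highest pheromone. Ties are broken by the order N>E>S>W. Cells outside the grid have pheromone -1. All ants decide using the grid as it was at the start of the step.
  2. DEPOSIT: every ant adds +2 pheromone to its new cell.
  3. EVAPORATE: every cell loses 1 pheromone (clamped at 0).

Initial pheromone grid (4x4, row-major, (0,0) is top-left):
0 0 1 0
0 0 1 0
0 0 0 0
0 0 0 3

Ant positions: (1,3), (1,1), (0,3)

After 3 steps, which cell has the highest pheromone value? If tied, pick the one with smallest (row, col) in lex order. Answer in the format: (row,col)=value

Answer: (1,2)=8

Derivation:
Step 1: ant0:(1,3)->W->(1,2) | ant1:(1,1)->E->(1,2) | ant2:(0,3)->W->(0,2)
  grid max=4 at (1,2)
Step 2: ant0:(1,2)->N->(0,2) | ant1:(1,2)->N->(0,2) | ant2:(0,2)->S->(1,2)
  grid max=5 at (0,2)
Step 3: ant0:(0,2)->S->(1,2) | ant1:(0,2)->S->(1,2) | ant2:(1,2)->N->(0,2)
  grid max=8 at (1,2)
Final grid:
  0 0 6 0
  0 0 8 0
  0 0 0 0
  0 0 0 0
Max pheromone 8 at (1,2)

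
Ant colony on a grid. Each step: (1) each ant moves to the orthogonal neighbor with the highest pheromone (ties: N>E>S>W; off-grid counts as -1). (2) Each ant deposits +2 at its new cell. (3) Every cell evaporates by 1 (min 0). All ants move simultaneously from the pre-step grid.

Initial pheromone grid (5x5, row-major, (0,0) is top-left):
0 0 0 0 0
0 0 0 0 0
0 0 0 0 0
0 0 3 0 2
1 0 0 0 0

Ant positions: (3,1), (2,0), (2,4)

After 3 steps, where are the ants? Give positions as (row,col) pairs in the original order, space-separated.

Step 1: ant0:(3,1)->E->(3,2) | ant1:(2,0)->N->(1,0) | ant2:(2,4)->S->(3,4)
  grid max=4 at (3,2)
Step 2: ant0:(3,2)->N->(2,2) | ant1:(1,0)->N->(0,0) | ant2:(3,4)->N->(2,4)
  grid max=3 at (3,2)
Step 3: ant0:(2,2)->S->(3,2) | ant1:(0,0)->E->(0,1) | ant2:(2,4)->S->(3,4)
  grid max=4 at (3,2)

(3,2) (0,1) (3,4)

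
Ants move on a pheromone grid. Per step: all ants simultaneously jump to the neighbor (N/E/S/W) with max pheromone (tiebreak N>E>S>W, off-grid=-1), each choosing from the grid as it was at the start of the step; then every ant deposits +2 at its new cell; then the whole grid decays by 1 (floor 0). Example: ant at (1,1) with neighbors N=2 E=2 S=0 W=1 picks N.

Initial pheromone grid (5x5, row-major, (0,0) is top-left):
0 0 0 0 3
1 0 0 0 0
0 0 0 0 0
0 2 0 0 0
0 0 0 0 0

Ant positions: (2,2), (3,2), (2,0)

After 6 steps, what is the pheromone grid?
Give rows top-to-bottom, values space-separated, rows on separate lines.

After step 1: ants at (1,2),(3,1),(1,0)
  0 0 0 0 2
  2 0 1 0 0
  0 0 0 0 0
  0 3 0 0 0
  0 0 0 0 0
After step 2: ants at (0,2),(2,1),(0,0)
  1 0 1 0 1
  1 0 0 0 0
  0 1 0 0 0
  0 2 0 0 0
  0 0 0 0 0
After step 3: ants at (0,3),(3,1),(1,0)
  0 0 0 1 0
  2 0 0 0 0
  0 0 0 0 0
  0 3 0 0 0
  0 0 0 0 0
After step 4: ants at (0,4),(2,1),(0,0)
  1 0 0 0 1
  1 0 0 0 0
  0 1 0 0 0
  0 2 0 0 0
  0 0 0 0 0
After step 5: ants at (1,4),(3,1),(1,0)
  0 0 0 0 0
  2 0 0 0 1
  0 0 0 0 0
  0 3 0 0 0
  0 0 0 0 0
After step 6: ants at (0,4),(2,1),(0,0)
  1 0 0 0 1
  1 0 0 0 0
  0 1 0 0 0
  0 2 0 0 0
  0 0 0 0 0

1 0 0 0 1
1 0 0 0 0
0 1 0 0 0
0 2 0 0 0
0 0 0 0 0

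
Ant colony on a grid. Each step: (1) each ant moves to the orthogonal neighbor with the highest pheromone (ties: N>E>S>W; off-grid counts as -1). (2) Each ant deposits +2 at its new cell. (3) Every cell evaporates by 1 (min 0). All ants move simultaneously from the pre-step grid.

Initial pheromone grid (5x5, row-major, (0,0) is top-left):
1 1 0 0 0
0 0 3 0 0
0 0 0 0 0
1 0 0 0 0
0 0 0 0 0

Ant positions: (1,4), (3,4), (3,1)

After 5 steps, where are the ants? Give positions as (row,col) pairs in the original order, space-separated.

Step 1: ant0:(1,4)->N->(0,4) | ant1:(3,4)->N->(2,4) | ant2:(3,1)->W->(3,0)
  grid max=2 at (1,2)
Step 2: ant0:(0,4)->S->(1,4) | ant1:(2,4)->N->(1,4) | ant2:(3,0)->N->(2,0)
  grid max=3 at (1,4)
Step 3: ant0:(1,4)->N->(0,4) | ant1:(1,4)->N->(0,4) | ant2:(2,0)->S->(3,0)
  grid max=3 at (0,4)
Step 4: ant0:(0,4)->S->(1,4) | ant1:(0,4)->S->(1,4) | ant2:(3,0)->N->(2,0)
  grid max=5 at (1,4)
Step 5: ant0:(1,4)->N->(0,4) | ant1:(1,4)->N->(0,4) | ant2:(2,0)->S->(3,0)
  grid max=5 at (0,4)

(0,4) (0,4) (3,0)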